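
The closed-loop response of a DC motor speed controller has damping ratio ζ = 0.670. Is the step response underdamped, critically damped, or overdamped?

Since ζ = 0.670 < 1, the system is underdamped.

underdamped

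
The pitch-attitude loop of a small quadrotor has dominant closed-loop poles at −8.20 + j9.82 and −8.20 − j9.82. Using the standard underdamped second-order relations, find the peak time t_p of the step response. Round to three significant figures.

t_p = π/ω_d with ω_d = 9.82 (the imaginary part), so t_p = 0.320 s.

t_p ≈ 0.320 s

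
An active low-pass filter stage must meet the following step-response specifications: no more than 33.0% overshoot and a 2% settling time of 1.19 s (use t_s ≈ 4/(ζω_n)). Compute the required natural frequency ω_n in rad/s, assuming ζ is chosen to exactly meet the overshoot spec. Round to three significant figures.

ω_n ≈ 10.1 rad/s

Inverting the overshoot relation: ζ = |ln 0.330|/√(π² + ln²0.330) = 0.333.
Then ω_n = 4/(ζ t_s) = 4/(0.333 × 1.19) = 10.1 rad/s.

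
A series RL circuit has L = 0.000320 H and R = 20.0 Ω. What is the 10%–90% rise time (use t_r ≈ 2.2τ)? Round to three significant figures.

τ = L/R = 0.000320/20.0 = 0.0000160 s.
t_r ≈ 2.2τ = 0.0000352 s.

t_r ≈ 0.0000352 s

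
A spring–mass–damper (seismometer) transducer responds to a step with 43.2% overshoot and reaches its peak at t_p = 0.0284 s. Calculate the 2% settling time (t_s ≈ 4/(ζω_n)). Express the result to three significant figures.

The overshoot fixes ζ = −ln(OS)/√(π²+ln²(OS)) = 0.258.
t_p = π/ω_d ⇒ ω_d = 111 rad/s; then ω_n = ω_d/√(1−ζ²) = 114 rad/s.
t_s ≈ 4/(ζω_n) = 4/(0.258·114) = 0.135 s.

t_s ≈ 0.135 s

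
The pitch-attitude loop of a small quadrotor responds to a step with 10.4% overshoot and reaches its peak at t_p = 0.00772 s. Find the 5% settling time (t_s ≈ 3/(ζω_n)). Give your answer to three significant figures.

The overshoot fixes ζ = −ln(OS)/√(π²+ln²(OS)) = 0.585.
t_p = π/ω_d ⇒ ω_d = 407 rad/s; then ω_n = ω_d/√(1−ζ²) = 502 rad/s.
t_s ≈ 3/(ζω_n) = 3/(0.585·502) = 0.0102 s.

t_s ≈ 0.0102 s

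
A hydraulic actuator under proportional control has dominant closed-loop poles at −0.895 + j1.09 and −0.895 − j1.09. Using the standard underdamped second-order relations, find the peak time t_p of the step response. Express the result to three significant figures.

t_p = π/ω_d with ω_d = 1.09 (the imaginary part), so t_p = 2.88 s.

t_p ≈ 2.88 s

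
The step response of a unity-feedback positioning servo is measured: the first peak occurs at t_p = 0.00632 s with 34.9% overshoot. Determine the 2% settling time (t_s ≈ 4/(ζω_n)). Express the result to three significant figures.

t_s ≈ 0.0240 s

The overshoot fixes ζ = −ln(OS)/√(π²+ln²(OS)) = 0.318.
t_p = π/ω_d ⇒ ω_d = 497 rad/s; then ω_n = ω_d/√(1−ζ²) = 524 rad/s.
t_s ≈ 4/(ζω_n) = 4/(0.318·524) = 0.0240 s.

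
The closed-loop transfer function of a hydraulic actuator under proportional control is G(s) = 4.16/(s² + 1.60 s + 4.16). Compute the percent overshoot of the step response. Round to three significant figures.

%OS ≈ 26.2%

ω_n = √4.16 = 2.04 rad/s; ζ = 1.60/(2·2.04) = 0.392.
Overshoot: exp(−π·0.392/√(1−0.392²)) = 0.262, i.e. 26.2%.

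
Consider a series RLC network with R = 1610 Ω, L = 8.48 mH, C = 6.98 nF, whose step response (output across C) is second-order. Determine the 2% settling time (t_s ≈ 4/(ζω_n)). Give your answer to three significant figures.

t_s ≈ 0.0000421 s

For a series RLC circuit (capacitor voltage as output), ω_n = 1/√(LC) = 1/√(8.48 mH · 6.98 nF) = 130000 rad/s.
ζ = (R/2)·√(C/L) = (1610/2)·√(6.98 nF/8.48 mH) = 0.730.
t_s ≈ 4/(ζω_n) = 0.0000421 s.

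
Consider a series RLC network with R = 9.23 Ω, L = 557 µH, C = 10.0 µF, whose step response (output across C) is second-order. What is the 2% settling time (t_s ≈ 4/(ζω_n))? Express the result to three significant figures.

t_s ≈ 0.000483 s

For a series RLC circuit (capacitor voltage as output), ω_n = 1/√(LC) = 1/√(557 µH · 10.0 µF) = 13400 rad/s.
ζ = (R/2)·√(C/L) = (9.23/2)·√(10.0 µF/557 µH) = 0.618.
t_s ≈ 4/(ζω_n) = 0.000483 s.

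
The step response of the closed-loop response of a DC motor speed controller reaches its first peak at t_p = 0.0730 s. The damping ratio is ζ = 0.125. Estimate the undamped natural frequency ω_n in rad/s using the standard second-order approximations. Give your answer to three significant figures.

Peak time t_p = π/ω_d, so ω_d = π/t_p = π/0.0730 = 43.0 rad/s.
ω_n = ω_d/√(1−ζ²) = 43.0/√0.984 = 43.4 rad/s.

ω_n ≈ 43.4 rad/s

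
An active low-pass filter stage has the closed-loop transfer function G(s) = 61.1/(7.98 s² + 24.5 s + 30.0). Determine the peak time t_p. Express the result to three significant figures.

t_p ≈ 2.65 s

Dividing through by 7.98: denominator becomes s² + 3.070 s + 3.759.
So ω_n = √3.759 = 1.94 rad/s and ζ = 3.070/(2·1.94) = 0.792.
ω_d = 1.94·√(1 − 0.792²) = 1.18 rad/s. t_p = π/ω_d = 2.65 s.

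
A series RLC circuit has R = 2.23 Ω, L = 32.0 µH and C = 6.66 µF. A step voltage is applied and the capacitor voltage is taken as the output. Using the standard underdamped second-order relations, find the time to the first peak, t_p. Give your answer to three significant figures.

For a series RLC circuit (capacitor voltage as output), ω_n = 1/√(LC) = 1/√(32.0 µH · 6.66 µF) = 68500 rad/s.
ζ = (R/2)·√(C/L) = (2.23/2)·√(6.66 µF/32.0 µH) = 0.509.
ω_d = 68500·√(1 − 0.509²) = 59000 rad/s. t_p = π/ω_d = 0.0000533 s.

t_p ≈ 0.0000533 s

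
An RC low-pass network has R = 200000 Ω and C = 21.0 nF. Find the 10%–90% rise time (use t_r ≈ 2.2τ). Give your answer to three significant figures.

τ = RC = 200000 × 21.0 nF = 0.00420 s.
t_r ≈ 2.2τ = 0.00924 s.

t_r ≈ 0.00924 s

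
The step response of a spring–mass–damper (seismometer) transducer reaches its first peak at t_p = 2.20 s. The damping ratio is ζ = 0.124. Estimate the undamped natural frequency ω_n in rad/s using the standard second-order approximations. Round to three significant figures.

ω_n ≈ 1.44 rad/s

Peak time t_p = π/ω_d, so ω_d = π/t_p = π/2.20 = 1.43 rad/s.
ω_n = ω_d/√(1−ζ²) = 1.43/√0.985 = 1.44 rad/s.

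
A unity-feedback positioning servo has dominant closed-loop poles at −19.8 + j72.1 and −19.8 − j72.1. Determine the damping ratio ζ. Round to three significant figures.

|pole| = ω_n = √(19.8² + 72.1²) = 74.8 rad/s; ζ = cos θ = σ/ω_n = 0.265.

ζ ≈ 0.265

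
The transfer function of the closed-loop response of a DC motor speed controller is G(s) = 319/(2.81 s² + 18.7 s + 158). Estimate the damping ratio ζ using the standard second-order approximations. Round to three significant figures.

Dividing through by 2.81: denominator becomes s² + 6.655 s + 56.23.
So ω_n = √56.23 = 7.50 rad/s and ζ = 6.655/(2·7.50) = 0.444.

ζ ≈ 0.444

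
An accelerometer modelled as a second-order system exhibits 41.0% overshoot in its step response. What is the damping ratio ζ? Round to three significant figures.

ζ ≈ 0.273

From %OS = 100·exp(−πζ/√(1−ζ²)), invert to get ζ = −ln(OS)/√(π² + ln²(OS)) with OS = 0.410.
−ln 0.410 = 0.8916, so ζ = 0.8916/√(π² + 0.7949) = 0.273.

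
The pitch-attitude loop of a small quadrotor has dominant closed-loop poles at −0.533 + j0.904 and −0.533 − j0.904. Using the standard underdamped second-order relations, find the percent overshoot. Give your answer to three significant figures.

With σ = 0.533, ω_d = 0.904: ω_n = √(σ²+ω_d²) = 1.05 rad/s, ζ = σ/ω_n = 0.508.
Overshoot: exp(−π·0.508/√(1−0.508²)) = 0.157, i.e. 15.7%.

%OS ≈ 15.7%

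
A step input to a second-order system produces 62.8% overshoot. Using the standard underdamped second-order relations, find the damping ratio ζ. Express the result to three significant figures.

ζ ≈ 0.146

Inverting the overshoot relation: ζ = |ln 0.628|/√(π² + ln²0.628) = 0.146.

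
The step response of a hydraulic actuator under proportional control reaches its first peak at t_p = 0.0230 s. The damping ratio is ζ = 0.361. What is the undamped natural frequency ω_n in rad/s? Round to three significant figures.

ω_n ≈ 146 rad/s

Peak time t_p = π/ω_d, so ω_d = π/t_p = π/0.0230 = 137 rad/s.
ω_n = ω_d/√(1−ζ²) = 137/√0.870 = 146 rad/s.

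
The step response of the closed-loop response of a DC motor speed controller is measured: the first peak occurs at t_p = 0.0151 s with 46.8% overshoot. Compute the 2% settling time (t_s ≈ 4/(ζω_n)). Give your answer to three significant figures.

The overshoot fixes ζ = −ln(OS)/√(π²+ln²(OS)) = 0.235.
From t_p = π/ω_d, ω_d = π/0.0151 = 208 rad/s, so ω_n = ω_d/√(1−ζ²) = 214 rad/s.
t_s ≈ 4/(ζω_n) = 4/(0.235·214) = 0.0795 s.

t_s ≈ 0.0795 s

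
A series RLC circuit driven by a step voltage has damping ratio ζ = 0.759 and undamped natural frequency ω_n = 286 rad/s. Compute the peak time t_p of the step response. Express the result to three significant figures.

The damped frequency is ω_d = ω_n√(1−ζ²) = 286·√(1−0.576) = 186 rad/s.
Peak time t_p = π/ω_d = π/186 = 0.0169 s.

t_p ≈ 0.0169 s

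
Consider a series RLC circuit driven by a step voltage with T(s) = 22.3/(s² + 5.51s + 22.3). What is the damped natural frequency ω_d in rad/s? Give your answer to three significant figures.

Matching coefficients with s² + 2ζω_n s + ω_n² gives ω_n² = 22.3 ⇒ ω_n = 4.72 rad/s, and ζ = 5.51/(2ω_n) = 0.583.
The damped frequency ω_d = ω_n√(1−ζ²) = 3.84 rad/s.

ω_d ≈ 3.84 rad/s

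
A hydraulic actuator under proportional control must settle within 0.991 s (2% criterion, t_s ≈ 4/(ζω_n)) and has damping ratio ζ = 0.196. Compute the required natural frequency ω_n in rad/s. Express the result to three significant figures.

ω_n ≈ 20.6 rad/s

Rearranging t_s ≈ 4/(ζω_n) gives ω_n = 4/(ζ·t_s) = 4/(0.196 × 0.991) = 20.6 rad/s.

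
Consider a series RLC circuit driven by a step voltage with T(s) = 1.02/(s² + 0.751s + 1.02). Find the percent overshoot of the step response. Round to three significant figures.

%OS ≈ 28.4%

Matching coefficients with s² + 2ζω_n s + ω_n² gives ω_n² = 1.02 ⇒ ω_n = 1.01 rad/s, and ζ = 0.751/(2ω_n) = 0.372.
%OS = 100 e^{−πζ/√(1−ζ²)} with ζ = 0.372 gives 28.4%.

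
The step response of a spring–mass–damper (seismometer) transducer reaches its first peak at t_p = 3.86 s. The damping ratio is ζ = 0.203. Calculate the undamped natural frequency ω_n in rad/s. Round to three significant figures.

Peak time t_p = π/ω_d, so ω_d = π/t_p = π/3.86 = 0.814 rad/s.
ω_n = ω_d/√(1−ζ²) = 0.814/√0.959 = 0.831 rad/s.

ω_n ≈ 0.831 rad/s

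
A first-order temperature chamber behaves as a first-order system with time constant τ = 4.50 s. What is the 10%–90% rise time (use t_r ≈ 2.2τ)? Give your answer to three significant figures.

t_r ≈ 9.90 s

t_r ≈ 2.2τ = 9.90 s.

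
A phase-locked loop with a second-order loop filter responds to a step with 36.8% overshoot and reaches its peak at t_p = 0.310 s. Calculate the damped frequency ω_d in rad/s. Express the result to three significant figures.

t_p = π/ω_d, so ω_d = π/0.310 = 10.1 rad/s.

ω_d ≈ 10.1 rad/s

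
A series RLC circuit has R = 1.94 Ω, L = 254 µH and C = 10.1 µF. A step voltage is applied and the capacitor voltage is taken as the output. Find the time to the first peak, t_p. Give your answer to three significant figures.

t_p ≈ 0.000162 s

For a series RLC circuit (capacitor voltage as output), ω_n = 1/√(LC) = 1/√(254 µH · 10.1 µF) = 19700 rad/s.
ζ = (R/2)·√(C/L) = (1.94/2)·√(10.1 µF/254 µH) = 0.193.
The damped frequency ω_d = ω_n√(1−ζ²) = 19400 rad/s. t_p = π/ω_d = 0.000162 s.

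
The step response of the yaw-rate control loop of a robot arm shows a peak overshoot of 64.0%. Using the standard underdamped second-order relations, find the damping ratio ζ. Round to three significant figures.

ζ ≈ 0.141

Inverting the overshoot relation: ζ = |ln 0.640|/√(π² + ln²0.640) = 0.141.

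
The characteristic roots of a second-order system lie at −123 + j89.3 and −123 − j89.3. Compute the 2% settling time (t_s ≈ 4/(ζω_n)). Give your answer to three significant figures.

For poles at −σ ± jω_d, ζω_n = σ = 123, so t_s ≈ 4/σ = 0.0325 s.

t_s ≈ 0.0325 s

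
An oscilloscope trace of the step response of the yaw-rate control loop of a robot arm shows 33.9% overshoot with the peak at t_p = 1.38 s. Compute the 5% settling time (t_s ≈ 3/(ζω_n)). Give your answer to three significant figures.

The overshoot fixes ζ = −ln(OS)/√(π²+ln²(OS)) = 0.326.
From t_p = π/ω_d, ω_d = π/1.38 = 2.28 rad/s, so ω_n = ω_d/√(1−ζ²) = 2.41 rad/s.
t_s ≈ 3/(ζω_n) = 3/(0.326·2.41) = 3.83 s.

t_s ≈ 3.83 s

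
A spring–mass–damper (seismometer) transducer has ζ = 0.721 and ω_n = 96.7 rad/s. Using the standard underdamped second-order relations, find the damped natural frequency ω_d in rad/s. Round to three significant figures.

ω_d ≈ 67.0 rad/s

ω_d = ω_n√(1−ζ²) = 96.7·√0.480 = 67.0 rad/s.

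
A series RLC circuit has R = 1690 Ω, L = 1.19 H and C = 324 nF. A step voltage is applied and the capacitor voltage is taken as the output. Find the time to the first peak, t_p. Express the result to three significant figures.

t_p ≈ 0.00217 s

For a series RLC circuit (capacitor voltage as output), ω_n = 1/√(LC) = 1/√(1.19 H · 324 nF) = 1610 rad/s.
ζ = (R/2)·√(C/L) = (1690/2)·√(324 nF/1.19 H) = 0.441.
The damped frequency ω_d = ω_n√(1−ζ²) = 1450 rad/s. t_p = π/ω_d = 0.00217 s.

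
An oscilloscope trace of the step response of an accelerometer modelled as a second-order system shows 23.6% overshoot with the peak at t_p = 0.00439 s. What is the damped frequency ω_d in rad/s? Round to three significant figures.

t_p = π/ω_d, so ω_d = π/0.00439 = 716 rad/s.

ω_d ≈ 716 rad/s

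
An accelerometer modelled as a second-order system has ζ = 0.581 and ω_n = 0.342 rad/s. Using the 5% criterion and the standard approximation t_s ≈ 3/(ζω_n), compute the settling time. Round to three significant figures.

t_s ≈ 3/(ζω_n) = 3/(0.581 × 0.342) = 15.1 s.

t_s ≈ 15.1 s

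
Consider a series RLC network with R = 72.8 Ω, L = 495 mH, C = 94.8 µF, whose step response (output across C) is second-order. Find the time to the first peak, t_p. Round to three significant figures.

t_p ≈ 0.0249 s

For a series RLC circuit (capacitor voltage as output), ω_n = 1/√(LC) = 1/√(495 mH · 94.8 µF) = 146 rad/s.
ζ = (R/2)·√(C/L) = (72.8/2)·√(94.8 µF/495 mH) = 0.504.
ω_d = ω_n√(1−ζ²) = 126 rad/s. t_p = π/ω_d = 0.0249 s.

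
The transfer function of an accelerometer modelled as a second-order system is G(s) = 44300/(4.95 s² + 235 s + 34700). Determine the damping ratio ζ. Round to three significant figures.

ζ ≈ 0.284

Dividing through by 4.95: denominator becomes s² + 47.47 s + 7010.
So ω_n = √7010 = 83.7 rad/s and ζ = 47.47/(2·83.7) = 0.284.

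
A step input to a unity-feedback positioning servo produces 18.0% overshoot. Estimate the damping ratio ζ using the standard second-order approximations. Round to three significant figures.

Inverting the overshoot relation: ζ = |ln 0.180|/√(π² + ln²0.180) = 0.479.

ζ ≈ 0.479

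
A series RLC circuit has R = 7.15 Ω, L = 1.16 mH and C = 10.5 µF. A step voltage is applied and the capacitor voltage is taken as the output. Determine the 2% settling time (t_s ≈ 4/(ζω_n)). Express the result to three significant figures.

For a series RLC circuit (capacitor voltage as output), ω_n = 1/√(LC) = 1/√(1.16 mH · 10.5 µF) = 9060 rad/s.
ζ = (R/2)·√(C/L) = (7.15/2)·√(10.5 µF/1.16 mH) = 0.340.
t_s ≈ 4/(ζω_n) = 0.00130 s.

t_s ≈ 0.00130 s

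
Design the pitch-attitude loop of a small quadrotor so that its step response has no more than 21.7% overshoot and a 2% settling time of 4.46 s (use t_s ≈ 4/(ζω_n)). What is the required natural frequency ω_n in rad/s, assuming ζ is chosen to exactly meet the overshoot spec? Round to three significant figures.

ω_n ≈ 2.05 rad/s

ζ = −ln(OS)/√(π² + (ln OS)²). With OS = 0.217, ln OS = −1.528 and ζ = 1.528/3.493 = 0.437.
From t_s ≈ 4/(ζω_n): ω_n = 4/(ζ·t_s) = 4/(0.437·4.46) = 2.05 rad/s.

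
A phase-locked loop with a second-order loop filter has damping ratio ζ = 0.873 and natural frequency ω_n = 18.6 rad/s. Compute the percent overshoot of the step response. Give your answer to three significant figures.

%OS ≈ 0.361%

For an underdamped second-order system, %OS = 100·exp(−πζ/√(1−ζ²)).
πζ/√(1−ζ²) = π·0.873/√(1−0.762) = 5.623, so %OS = 100·e^(−5.623) = 0.361%.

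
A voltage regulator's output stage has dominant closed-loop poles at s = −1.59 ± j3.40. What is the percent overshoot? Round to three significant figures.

With σ = 1.59, ω_d = 3.40: ω_n = √(σ²+ω_d²) = 3.75 rad/s, ζ = σ/ω_n = 0.424.
%OS = 100 e^{−πζ/√(1−ζ²)} with ζ = 0.424 gives 23.0%.

%OS ≈ 23.0%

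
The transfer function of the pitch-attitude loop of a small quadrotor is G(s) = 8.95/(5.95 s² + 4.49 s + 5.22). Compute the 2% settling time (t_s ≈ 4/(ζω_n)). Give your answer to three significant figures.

Dividing through by 5.95: denominator becomes s² + 0.7546 s + 0.8773.
So ω_n = √0.8773 = 0.937 rad/s and ζ = 0.7546/(2·0.937) = 0.403.
t_s ≈ 4/(ζω_n) = 10.6 s.

t_s ≈ 10.6 s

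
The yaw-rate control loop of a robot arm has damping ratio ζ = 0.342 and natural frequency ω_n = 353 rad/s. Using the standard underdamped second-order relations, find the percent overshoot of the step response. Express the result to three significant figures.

For an underdamped second-order system, %OS = 100·exp(−πζ/√(1−ζ²)).
πζ/√(1−ζ²) = π·0.342/√(1−0.117) = 1.143, so %OS = 100·e^(−1.143) = 31.9%.

%OS ≈ 31.9%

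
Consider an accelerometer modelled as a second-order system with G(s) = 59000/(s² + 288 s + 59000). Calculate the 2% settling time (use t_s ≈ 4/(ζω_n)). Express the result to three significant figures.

t_s ≈ 0.0278 s

Comparing the denominator to s² + 2ζω_n s + ω_n²: ω_n = √59000 = 243 rad/s, and 2ζω_n = 288 so ζ = 288/(2·243) = 0.593.
t_s ≈ 4/(ζω_n) = 4/(0.593·243) = 0.0278 s.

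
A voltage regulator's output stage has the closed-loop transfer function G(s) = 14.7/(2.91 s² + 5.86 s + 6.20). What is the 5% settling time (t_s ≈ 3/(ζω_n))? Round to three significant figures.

t_s ≈ 2.98 s

Dividing through by 2.91: denominator becomes s² + 2.014 s + 2.131.
So ω_n = √2.131 = 1.46 rad/s and ζ = 2.014/(2·1.46) = 0.690.
t_s ≈ 3/(ζω_n) = 2.98 s.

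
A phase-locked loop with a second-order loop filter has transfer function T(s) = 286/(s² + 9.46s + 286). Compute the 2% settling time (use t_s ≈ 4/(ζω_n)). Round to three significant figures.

Matching coefficients with s² + 2ζω_n s + ω_n² gives ω_n² = 286 ⇒ ω_n = 16.9 rad/s, and ζ = 9.46/(2ω_n) = 0.280.
t_s ≈ 4/(ζω_n) = 4/(0.280·16.9) = 0.846 s.

t_s ≈ 0.846 s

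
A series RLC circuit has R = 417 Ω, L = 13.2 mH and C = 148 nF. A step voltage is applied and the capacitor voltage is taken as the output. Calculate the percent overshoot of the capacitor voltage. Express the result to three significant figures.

%OS ≈ 4.67%

For a series RLC circuit (capacitor voltage as output), ω_n = 1/√(LC) = 1/√(13.2 mH · 148 nF) = 22600 rad/s.
ζ = (R/2)·√(C/L) = (417/2)·√(148 nF/13.2 mH) = 0.698.
%OS = 100 e^{−πζ/√(1−ζ²)} with ζ = 0.698 gives 4.67%.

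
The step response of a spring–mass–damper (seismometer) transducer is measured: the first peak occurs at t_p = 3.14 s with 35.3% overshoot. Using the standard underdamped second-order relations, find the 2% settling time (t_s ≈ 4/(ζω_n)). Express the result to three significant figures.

ζ from %OS: ζ = |ln 0.353|/√(π²+ln²0.353) = 0.315.
t_p = π/ω_d ⇒ ω_d = 1.00 rad/s; then ω_n = ω_d/√(1−ζ²) = 1.05 rad/s.
t_s ≈ 4/(ζω_n) = 4/(0.315·1.05) = 12.1 s.

t_s ≈ 12.1 s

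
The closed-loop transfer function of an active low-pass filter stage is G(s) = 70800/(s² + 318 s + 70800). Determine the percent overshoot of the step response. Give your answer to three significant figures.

Comparing the denominator to s² + 2ζω_n s + ω_n²: ω_n = √70800 = 266 rad/s, and 2ζω_n = 318 so ζ = 318/(2·266) = 0.598.
Overshoot: exp(−π·0.598/√(1−0.598²)) = 0.0962, i.e. 9.62%.

%OS ≈ 9.62%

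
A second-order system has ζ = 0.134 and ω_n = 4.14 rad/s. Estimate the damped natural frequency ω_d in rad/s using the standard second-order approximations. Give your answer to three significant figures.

ω_d = ω_n√(1−ζ²) = 4.14·√0.982 = 4.10 rad/s.

ω_d ≈ 4.10 rad/s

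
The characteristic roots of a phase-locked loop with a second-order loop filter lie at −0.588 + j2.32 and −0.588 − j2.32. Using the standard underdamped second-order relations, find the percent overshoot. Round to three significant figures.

The poles are at −σ ± jω_d with σ = 0.588 and ω_d = 2.32, so ω_n = √(σ²+ω_d²) = 2.39 rad/s and ζ = σ/ω_n = 0.246.
Overshoot: exp(−π·0.246/√(1−0.246²)) = 0.451, i.e. 45.1%.

%OS ≈ 45.1%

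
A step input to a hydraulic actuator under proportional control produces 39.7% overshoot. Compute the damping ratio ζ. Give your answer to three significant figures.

ζ = −ln(OS)/√(π² + (ln OS)²). With OS = 0.397, ln OS = −0.9238 and ζ = 0.9238/3.275 = 0.282.

ζ ≈ 0.282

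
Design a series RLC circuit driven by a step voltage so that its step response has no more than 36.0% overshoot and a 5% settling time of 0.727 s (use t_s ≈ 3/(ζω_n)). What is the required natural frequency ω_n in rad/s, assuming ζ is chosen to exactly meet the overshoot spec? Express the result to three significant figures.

ω_n ≈ 13.3 rad/s

ζ = −ln(OS)/√(π² + (ln OS)²). With OS = 0.360, ln OS = −1.022 and ζ = 1.022/3.304 = 0.309.
Then ω_n = 3/(ζ t_s) = 3/(0.309 × 0.727) = 13.3 rad/s.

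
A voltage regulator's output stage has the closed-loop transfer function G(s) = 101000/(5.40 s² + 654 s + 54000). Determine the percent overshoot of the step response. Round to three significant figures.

Dividing through by 5.40: denominator becomes s² + 121.1 s + 10000.
So ω_n = √10000 = 100 rad/s and ζ = 121.1/(2·100) = 0.606.
Overshoot: exp(−π·0.606/√(1−0.606²)) = 0.0916, i.e. 9.16%.

%OS ≈ 9.16%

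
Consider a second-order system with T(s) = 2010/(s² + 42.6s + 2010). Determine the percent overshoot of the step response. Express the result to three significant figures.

Comparing the denominator to s² + 2ζω_n s + ω_n²: ω_n = √2010 = 44.8 rad/s, and 2ζω_n = 42.6 so ζ = 42.6/(2·44.8) = 0.475.
Overshoot: exp(−π·0.475/√(1−0.475²)) = 0.183, i.e. 18.3%.

%OS ≈ 18.3%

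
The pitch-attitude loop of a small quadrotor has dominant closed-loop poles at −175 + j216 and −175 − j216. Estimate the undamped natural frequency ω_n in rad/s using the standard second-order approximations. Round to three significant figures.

|pole| = ω_n = √(175² + 216²) = 278 rad/s; ζ = cos θ = σ/ω_n = 0.630.

ω_n ≈ 278 rad/s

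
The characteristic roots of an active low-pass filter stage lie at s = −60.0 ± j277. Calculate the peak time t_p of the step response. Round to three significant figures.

t_p ≈ 0.0113 s

t_p = π/ω_d with ω_d = 277 (the imaginary part), so t_p = 0.0113 s.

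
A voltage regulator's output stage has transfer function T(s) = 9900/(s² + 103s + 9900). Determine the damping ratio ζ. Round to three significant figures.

Comparing the denominator to s² + 2ζω_n s + ω_n²: ω_n = √9900 = 99.5 rad/s, and 2ζω_n = 103 so ζ = 103/(2·99.5) = 0.518.

ζ ≈ 0.518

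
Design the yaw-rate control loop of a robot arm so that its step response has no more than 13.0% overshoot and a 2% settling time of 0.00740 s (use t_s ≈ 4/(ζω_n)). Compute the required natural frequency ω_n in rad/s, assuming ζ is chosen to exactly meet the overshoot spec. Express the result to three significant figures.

ω_n ≈ 992 rad/s

From %OS = 100·exp(−πζ/√(1−ζ²)), invert to get ζ = −ln(OS)/√(π² + ln²(OS)) with OS = 0.130.
−ln 0.130 = 2.040, so ζ = 2.040/√(π² + 4.163) = 0.545.
Then ω_n = 4/(ζ t_s) = 4/(0.545 × 0.00740) = 992 rad/s.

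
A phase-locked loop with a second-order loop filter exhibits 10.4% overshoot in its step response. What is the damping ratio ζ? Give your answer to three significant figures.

From %OS = 100·exp(−πζ/√(1−ζ²)), invert to get ζ = −ln(OS)/√(π² + ln²(OS)) with OS = 0.104.
−ln 0.104 = 2.263, so ζ = 2.263/√(π² + 5.123) = 0.585.

ζ ≈ 0.585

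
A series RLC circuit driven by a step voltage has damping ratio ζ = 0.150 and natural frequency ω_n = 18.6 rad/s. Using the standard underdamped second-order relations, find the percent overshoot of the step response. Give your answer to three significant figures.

%OS ≈ 62.1%

For an underdamped second-order system, %OS = 100·exp(−πζ/√(1−ζ²)).
πζ/√(1−ζ²) = π·0.150/√(1−0.0225) = 0.4766, so %OS = 100·e^(−0.4766) = 62.1%.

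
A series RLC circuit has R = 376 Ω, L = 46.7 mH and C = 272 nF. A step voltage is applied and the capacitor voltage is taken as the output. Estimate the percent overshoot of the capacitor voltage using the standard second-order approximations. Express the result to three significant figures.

For a series RLC circuit (capacitor voltage as output), ω_n = 1/√(LC) = 1/√(46.7 mH · 272 nF) = 8870 rad/s.
ζ = (R/2)·√(C/L) = (376/2)·√(272 nF/46.7 mH) = 0.454.
Overshoot: exp(−π·0.454/√(1−0.454²)) = 0.202, i.e. 20.2%.

%OS ≈ 20.2%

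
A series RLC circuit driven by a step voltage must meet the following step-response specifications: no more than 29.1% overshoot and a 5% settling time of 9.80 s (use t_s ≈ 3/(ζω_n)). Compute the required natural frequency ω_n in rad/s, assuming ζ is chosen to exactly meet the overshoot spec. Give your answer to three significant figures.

Inverting the overshoot relation: ζ = |ln 0.291|/√(π² + ln²0.291) = 0.366.
Then ω_n = 3/(ζ t_s) = 3/(0.366 × 9.80) = 0.837 rad/s.

ω_n ≈ 0.837 rad/s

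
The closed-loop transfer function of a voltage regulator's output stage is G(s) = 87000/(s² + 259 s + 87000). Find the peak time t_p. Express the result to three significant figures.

t_p ≈ 0.0119 s

Comparing the denominator to s² + 2ζω_n s + ω_n²: ω_n = √87000 = 295 rad/s, and 2ζω_n = 259 so ζ = 259/(2·295) = 0.439.
ω_d = 295·√(1 − 0.439²) = 265 rad/s. Then t_p = π/ω_d = 0.0119 s.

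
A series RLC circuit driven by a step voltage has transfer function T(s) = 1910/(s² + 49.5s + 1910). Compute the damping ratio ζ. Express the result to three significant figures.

Matching coefficients with s² + 2ζω_n s + ω_n² gives ω_n² = 1910 ⇒ ω_n = 43.7 rad/s, and ζ = 49.5/(2ω_n) = 0.566.

ζ ≈ 0.566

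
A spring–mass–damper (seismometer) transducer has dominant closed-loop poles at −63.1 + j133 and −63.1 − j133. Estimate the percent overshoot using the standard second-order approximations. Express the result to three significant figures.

%OS ≈ 22.5%

|pole| = ω_n = √(63.1² + 133²) = 147 rad/s; ζ = cos θ = σ/ω_n = 0.429.
%OS = 100 e^{−πζ/√(1−ζ²)} with ζ = 0.429 gives 22.5%.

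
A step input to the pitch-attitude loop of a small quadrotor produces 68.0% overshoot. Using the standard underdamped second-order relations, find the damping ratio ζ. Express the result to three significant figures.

ζ ≈ 0.122

ζ = −ln(OS)/√(π² + (ln OS)²). With OS = 0.680, ln OS = −0.3857 and ζ = 0.3857/3.165 = 0.122.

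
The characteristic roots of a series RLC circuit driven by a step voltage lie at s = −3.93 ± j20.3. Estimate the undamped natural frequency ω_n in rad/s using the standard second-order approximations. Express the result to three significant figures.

ω_n ≈ 20.7 rad/s

With σ = 3.93, ω_d = 20.3: ω_n = √(σ²+ω_d²) = 20.7 rad/s, ζ = σ/ω_n = 0.190.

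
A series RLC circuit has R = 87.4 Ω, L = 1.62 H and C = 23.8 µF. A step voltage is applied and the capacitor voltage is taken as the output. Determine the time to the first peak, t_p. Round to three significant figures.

t_p ≈ 0.0198 s

For a series RLC circuit (capacitor voltage as output), ω_n = 1/√(LC) = 1/√(1.62 H · 23.8 µF) = 161 rad/s.
ζ = (R/2)·√(C/L) = (87.4/2)·√(23.8 µF/1.62 H) = 0.167.
ω_d = 161·√(1 − 0.167²) = 159 rad/s. t_p = π/ω_d = 0.0198 s.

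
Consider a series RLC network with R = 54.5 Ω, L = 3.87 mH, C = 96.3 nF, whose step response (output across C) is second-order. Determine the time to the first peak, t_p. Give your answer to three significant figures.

For a series RLC circuit (capacitor voltage as output), ω_n = 1/√(LC) = 1/√(3.87 mH · 96.3 nF) = 51800 rad/s.
ζ = (R/2)·√(C/L) = (54.5/2)·√(96.3 nF/3.87 mH) = 0.136.
ω_d = 51800·√(1 − 0.136²) = 51300 rad/s. t_p = π/ω_d = 0.0000612 s.

t_p ≈ 0.0000612 s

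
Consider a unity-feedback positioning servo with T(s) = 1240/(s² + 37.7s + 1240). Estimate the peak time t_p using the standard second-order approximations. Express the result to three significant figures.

ω_n = √1240 = 35.2 rad/s; ζ = 37.7/(2·35.2) = 0.535.
ω_d = 35.2·√(1 − 0.535²) = 29.7 rad/s. Then t_p = π/ω_d = 0.106 s.

t_p ≈ 0.106 s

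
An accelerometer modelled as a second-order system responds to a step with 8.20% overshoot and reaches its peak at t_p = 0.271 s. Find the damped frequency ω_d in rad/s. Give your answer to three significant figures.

ω_d ≈ 11.6 rad/s

t_p = π/ω_d, so ω_d = π/0.271 = 11.6 rad/s.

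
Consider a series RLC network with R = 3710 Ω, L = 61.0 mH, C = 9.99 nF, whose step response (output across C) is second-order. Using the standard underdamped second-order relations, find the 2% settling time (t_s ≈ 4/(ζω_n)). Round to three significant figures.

For a series RLC circuit (capacitor voltage as output), ω_n = 1/√(LC) = 1/√(61.0 mH · 9.99 nF) = 40500 rad/s.
ζ = (R/2)·√(C/L) = (3710/2)·√(9.99 nF/61.0 mH) = 0.751.
t_s ≈ 4/(ζω_n) = 0.000132 s.

t_s ≈ 0.000132 s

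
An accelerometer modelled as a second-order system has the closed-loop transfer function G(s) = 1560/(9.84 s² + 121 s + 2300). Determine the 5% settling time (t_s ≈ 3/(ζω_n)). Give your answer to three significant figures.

Dividing through by 9.84: denominator becomes s² + 12.30 s + 233.7.
So ω_n = √233.7 = 15.3 rad/s and ζ = 12.30/(2·15.3) = 0.402.
t_s ≈ 3/(ζω_n) = 0.488 s.

t_s ≈ 0.488 s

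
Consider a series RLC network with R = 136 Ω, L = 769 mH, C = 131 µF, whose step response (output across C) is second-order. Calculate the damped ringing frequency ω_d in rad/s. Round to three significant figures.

For a series RLC circuit (capacitor voltage as output), ω_n = 1/√(LC) = 1/√(769 mH · 131 µF) = 99.6 rad/s.
ζ = (R/2)·√(C/L) = (136/2)·√(131 µF/769 mH) = 0.888.
ω_d = ω_n√(1−ζ²) = 45.9 rad/s.

ω_d ≈ 45.9 rad/s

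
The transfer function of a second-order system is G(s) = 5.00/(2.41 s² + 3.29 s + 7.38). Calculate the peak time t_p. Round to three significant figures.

t_p ≈ 1.95 s

Dividing through by 2.41: denominator becomes s² + 1.365 s + 3.062.
So ω_n = √3.062 = 1.75 rad/s and ζ = 1.365/(2·1.75) = 0.390.
The damped frequency ω_d = ω_n√(1−ζ²) = 1.61 rad/s. t_p = π/ω_d = 1.95 s.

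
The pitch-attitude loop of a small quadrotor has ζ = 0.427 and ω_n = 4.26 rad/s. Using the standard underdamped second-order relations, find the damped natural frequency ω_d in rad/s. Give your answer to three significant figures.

ω_d ≈ 3.85 rad/s

ω_d = ω_n√(1−ζ²) = 4.26·√0.818 = 3.85 rad/s.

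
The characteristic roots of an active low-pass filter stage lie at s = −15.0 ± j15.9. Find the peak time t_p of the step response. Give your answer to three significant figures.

t_p = π/ω_d with ω_d = 15.9 (the imaginary part), so t_p = 0.198 s.

t_p ≈ 0.198 s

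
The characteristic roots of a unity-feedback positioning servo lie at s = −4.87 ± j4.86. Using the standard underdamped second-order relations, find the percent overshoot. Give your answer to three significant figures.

|pole| = ω_n = √(4.87² + 4.86²) = 6.88 rad/s; ζ = cos θ = σ/ω_n = 0.708.
Overshoot: exp(−π·0.708/√(1−0.708²)) = 0.0429, i.e. 4.29%.

%OS ≈ 4.29%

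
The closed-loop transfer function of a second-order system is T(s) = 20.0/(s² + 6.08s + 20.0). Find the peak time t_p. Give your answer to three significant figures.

Matching coefficients with s² + 2ζω_n s + ω_n² gives ω_n² = 20.0 ⇒ ω_n = 4.47 rad/s, and ζ = 6.08/(2ω_n) = 0.680.
ω_d = ω_n√(1−ζ²) = 3.28 rad/s. Then t_p = π/ω_d = 0.958 s.

t_p ≈ 0.958 s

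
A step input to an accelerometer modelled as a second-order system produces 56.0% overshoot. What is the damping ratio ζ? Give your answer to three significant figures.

Inverting the overshoot relation: ζ = |ln 0.560|/√(π² + ln²0.560) = 0.181.

ζ ≈ 0.181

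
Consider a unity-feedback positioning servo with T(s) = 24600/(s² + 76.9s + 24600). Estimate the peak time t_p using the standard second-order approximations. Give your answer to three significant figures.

Matching coefficients with s² + 2ζω_n s + ω_n² gives ω_n² = 24600 ⇒ ω_n = 157 rad/s, and ζ = 76.9/(2ω_n) = 0.245.
ω_d = 157·√(1 − 0.245²) = 152 rad/s. Then t_p = π/ω_d = 0.0207 s.

t_p ≈ 0.0207 s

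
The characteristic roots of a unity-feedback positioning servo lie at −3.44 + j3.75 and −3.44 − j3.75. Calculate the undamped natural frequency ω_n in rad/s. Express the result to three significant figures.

ω_n ≈ 5.09 rad/s

|pole| = ω_n = √(3.44² + 3.75²) = 5.09 rad/s; ζ = cos θ = σ/ω_n = 0.676.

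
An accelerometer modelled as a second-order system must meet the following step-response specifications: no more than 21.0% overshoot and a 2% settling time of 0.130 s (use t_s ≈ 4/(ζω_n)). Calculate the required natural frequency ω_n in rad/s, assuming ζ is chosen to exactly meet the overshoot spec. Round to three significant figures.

Inverting the overshoot relation: ζ = |ln 0.210|/√(π² + ln²0.210) = 0.445.
Then ω_n = 4/(ζ t_s) = 4/(0.445 × 0.130) = 69.2 rad/s.

ω_n ≈ 69.2 rad/s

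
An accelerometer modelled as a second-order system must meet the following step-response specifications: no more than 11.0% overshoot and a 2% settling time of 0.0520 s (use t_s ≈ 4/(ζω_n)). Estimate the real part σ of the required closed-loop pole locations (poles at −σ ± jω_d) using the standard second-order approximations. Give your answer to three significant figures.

σ ≈ 76.9

The settling-time spec alone fixes σ = ζω_n = 4/t_s = 4/0.0520 = 76.9.
(Overshoot then fixes ζ = 0.575 and hence ω_d = σ·√(1−ζ²)/ζ = 109 rad/s.)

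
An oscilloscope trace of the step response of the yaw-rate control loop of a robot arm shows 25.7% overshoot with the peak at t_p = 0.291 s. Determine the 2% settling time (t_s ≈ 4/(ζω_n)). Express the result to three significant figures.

From the overshoot, ζ = −ln(OS)/√(π²+ln²(OS)) = 0.397.
From t_p = π/ω_d, ω_d = π/0.291 = 10.8 rad/s, so ω_n = ω_d/√(1−ζ²) = 11.8 rad/s.
t_s ≈ 4/(ζω_n) = 4/(0.397·11.8) = 0.857 s.

t_s ≈ 0.857 s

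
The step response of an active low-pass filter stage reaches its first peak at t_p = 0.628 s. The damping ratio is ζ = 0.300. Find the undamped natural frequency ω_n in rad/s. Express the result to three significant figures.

Peak time t_p = π/ω_d, so ω_d = π/t_p = π/0.628 = 5.00 rad/s.
ω_n = ω_d/√(1−ζ²) = 5.00/√0.910 = 5.24 rad/s.

ω_n ≈ 5.24 rad/s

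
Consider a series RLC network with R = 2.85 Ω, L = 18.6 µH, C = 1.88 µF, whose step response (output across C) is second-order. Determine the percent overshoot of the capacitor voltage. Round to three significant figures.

For a series RLC circuit (capacitor voltage as output), ω_n = 1/√(LC) = 1/√(18.6 µH · 1.88 µF) = 169000 rad/s.
ζ = (R/2)·√(C/L) = (2.85/2)·√(1.88 µF/18.6 µH) = 0.453.
%OS = 100·exp(−πζ/√(1−ζ²)) = 20.3%.

%OS ≈ 20.3%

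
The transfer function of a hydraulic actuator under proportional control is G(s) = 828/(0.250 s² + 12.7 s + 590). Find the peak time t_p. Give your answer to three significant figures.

t_p ≈ 0.0759 s

Dividing through by 0.250: denominator becomes s² + 50.80 s + 2360.
So ω_n = √2360 = 48.6 rad/s and ζ = 50.80/(2·48.6) = 0.523.
ω_d = 48.6·√(1 − 0.523²) = 41.4 rad/s. t_p = π/ω_d = 0.0759 s.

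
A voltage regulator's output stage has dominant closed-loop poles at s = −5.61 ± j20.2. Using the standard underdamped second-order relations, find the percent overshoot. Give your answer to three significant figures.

With σ = 5.61, ω_d = 20.2: ω_n = √(σ²+ω_d²) = 21.0 rad/s, ζ = σ/ω_n = 0.268.
Overshoot: exp(−π·0.268/√(1−0.268²)) = 0.418, i.e. 41.8%.

%OS ≈ 41.8%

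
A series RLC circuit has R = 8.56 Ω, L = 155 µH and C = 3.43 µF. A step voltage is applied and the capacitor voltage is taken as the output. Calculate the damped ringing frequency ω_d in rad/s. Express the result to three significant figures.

ω_d ≈ 33400 rad/s

For a series RLC circuit (capacitor voltage as output), ω_n = 1/√(LC) = 1/√(155 µH · 3.43 µF) = 43400 rad/s.
ζ = (R/2)·√(C/L) = (8.56/2)·√(3.43 µF/155 µH) = 0.637.
The damped frequency ω_d = ω_n√(1−ζ²) = 33400 rad/s.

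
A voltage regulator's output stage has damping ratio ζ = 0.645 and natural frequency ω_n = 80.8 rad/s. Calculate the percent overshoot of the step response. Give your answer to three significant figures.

For an underdamped second-order system, %OS = 100·exp(−πζ/√(1−ζ²)).
πζ/√(1−ζ²) = π·0.645/√(1−0.416) = 2.652, so %OS = 100·e^(−2.652) = 7.05%.

%OS ≈ 7.05%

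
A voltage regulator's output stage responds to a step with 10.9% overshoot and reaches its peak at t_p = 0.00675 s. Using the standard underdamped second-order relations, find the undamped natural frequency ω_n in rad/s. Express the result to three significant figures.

The overshoot fixes ζ = −ln(OS)/√(π²+ln²(OS)) = 0.576.
t_p = π/ω_d ⇒ ω_d = 465 rad/s; then ω_n = ω_d/√(1−ζ²) = 570 rad/s.

ω_n ≈ 570 rad/s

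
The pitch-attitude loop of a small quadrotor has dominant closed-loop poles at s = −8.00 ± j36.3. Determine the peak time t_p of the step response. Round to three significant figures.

t_p ≈ 0.0865 s

t_p = π/ω_d with ω_d = 36.3 (the imaginary part), so t_p = 0.0865 s.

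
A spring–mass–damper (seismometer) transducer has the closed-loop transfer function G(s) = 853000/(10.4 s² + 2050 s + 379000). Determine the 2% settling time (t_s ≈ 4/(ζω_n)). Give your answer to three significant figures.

Dividing through by 10.4: denominator becomes s² + 197.1 s + 36440.
So ω_n = √36440 = 191 rad/s and ζ = 197.1/(2·191) = 0.516.
t_s ≈ 4/(ζω_n) = 0.0406 s.

t_s ≈ 0.0406 s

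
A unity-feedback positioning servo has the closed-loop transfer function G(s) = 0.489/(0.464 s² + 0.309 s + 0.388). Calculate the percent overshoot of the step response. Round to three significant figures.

%OS ≈ 29.3%

Dividing through by 0.464: denominator becomes s² + 0.6659 s + 0.8362.
So ω_n = √0.8362 = 0.914 rad/s and ζ = 0.6659/(2·0.914) = 0.364.
%OS = 100·exp(−πζ/√(1−ζ²)) = 29.3%.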